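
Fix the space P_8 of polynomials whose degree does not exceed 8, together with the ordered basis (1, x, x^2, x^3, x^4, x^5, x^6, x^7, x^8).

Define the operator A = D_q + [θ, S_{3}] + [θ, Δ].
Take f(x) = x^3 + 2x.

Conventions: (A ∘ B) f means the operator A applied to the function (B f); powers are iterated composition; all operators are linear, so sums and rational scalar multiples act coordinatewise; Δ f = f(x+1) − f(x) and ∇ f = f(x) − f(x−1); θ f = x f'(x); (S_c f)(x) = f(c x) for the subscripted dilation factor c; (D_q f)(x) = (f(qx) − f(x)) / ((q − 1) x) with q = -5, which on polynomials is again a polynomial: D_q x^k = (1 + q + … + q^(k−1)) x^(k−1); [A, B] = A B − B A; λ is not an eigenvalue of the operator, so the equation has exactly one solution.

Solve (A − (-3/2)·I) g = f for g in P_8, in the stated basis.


write g with unknown coordinates in the stated basis and equate coefficients in (A − (-3/2)·I) g = f
solving from the highest basis element down gives g = (2/3)x^3 - 8x^2 - 28x - 28/3
check: A g = 12x^2 + 44x + 14
so A g − (-3/2)·g = x^3 + 2x = f ✓

the result is g(x) = (2/3)x^3 - 8x^2 - 28x - 28/3


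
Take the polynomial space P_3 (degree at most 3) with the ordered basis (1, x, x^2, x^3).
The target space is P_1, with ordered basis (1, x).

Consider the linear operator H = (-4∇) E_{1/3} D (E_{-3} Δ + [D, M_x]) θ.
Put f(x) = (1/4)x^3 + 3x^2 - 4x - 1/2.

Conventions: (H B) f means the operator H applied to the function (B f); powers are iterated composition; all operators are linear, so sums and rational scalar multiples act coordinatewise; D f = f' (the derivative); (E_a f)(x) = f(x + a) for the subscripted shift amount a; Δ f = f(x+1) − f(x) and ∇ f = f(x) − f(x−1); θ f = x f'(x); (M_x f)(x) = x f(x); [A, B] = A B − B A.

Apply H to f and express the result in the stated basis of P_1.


θ f = (3/4)x^3 + 6x^2 - 4x
Δ θ f = (9/4)x^2 + (57/4)x + 11/4
E_{-3} Δ θ f = (9/4)x^2 + (3/4)x - 79/4
M_x θ f = (3/4)x^4 + 6x^3 - 4x^2
D M_x θ f = 3x^3 + 18x^2 - 8x
D θ f = (9/4)x^2 + 12x - 4
M_x D θ f = (9/4)x^3 + 12x^2 - 4x
[D, M_x] θ f = (3/4)x^3 + 6x^2 - 4x
(E_{-3} Δ + [D, M_x]) θ f = (3/4)x^3 + (33/4)x^2 - (13/4)x - 79/4
D (E_{-3} Δ + [D, M_x]) θ f = (9/4)x^2 + (33/2)x - 13/4
E_{1/3} D (E_{-3} Δ + [D, M_x]) θ f = (9/4)x^2 + 18x + 5/2
∇ (E_{1/3} D) (E_{-3} Δ + [D, M_x]) θ f = (9/2)x + 63/4
(-4∇) (E_{1/3} D) (E_{-3} Δ + [D, M_x]) θ f = -18x - 63

the image equals g(x) = -18x - 63


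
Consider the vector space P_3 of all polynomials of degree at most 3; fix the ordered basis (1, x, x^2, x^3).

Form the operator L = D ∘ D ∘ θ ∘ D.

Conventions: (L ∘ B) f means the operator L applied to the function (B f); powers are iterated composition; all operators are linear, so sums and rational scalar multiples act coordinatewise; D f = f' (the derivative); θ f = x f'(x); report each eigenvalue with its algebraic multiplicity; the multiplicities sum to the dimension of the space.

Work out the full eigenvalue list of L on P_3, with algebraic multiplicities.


λ = 0 (multiplicity 4)

image of 1: 0
image of x: 0
image of x^2: 0
image of x^3: 12
the matrix is upper triangular; its diagonal is (0, 0, 0, 0)
for a triangular matrix the eigenvalues are the diagonal entries, with algebraic multiplicity their repetition count


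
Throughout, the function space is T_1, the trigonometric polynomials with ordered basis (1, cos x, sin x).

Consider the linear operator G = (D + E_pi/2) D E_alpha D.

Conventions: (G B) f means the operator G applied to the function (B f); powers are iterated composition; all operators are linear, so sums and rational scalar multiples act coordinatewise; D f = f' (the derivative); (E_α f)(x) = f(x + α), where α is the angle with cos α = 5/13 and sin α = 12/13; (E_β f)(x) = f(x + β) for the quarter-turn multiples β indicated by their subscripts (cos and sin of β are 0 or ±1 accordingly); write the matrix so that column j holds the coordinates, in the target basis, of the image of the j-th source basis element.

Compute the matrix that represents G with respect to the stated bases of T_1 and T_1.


the matrix is [[0, 0, 0]; [0, 24/13, -10/13]; [0, 10/13, 24/13]] (rows listed top to bottom)

image of 1: 0
image of cos x: (24/13)cos x + (10/13)sin x
image of sin x: -(10/13)cos x + (24/13)sin x
each image's coordinates form column j of the matrix


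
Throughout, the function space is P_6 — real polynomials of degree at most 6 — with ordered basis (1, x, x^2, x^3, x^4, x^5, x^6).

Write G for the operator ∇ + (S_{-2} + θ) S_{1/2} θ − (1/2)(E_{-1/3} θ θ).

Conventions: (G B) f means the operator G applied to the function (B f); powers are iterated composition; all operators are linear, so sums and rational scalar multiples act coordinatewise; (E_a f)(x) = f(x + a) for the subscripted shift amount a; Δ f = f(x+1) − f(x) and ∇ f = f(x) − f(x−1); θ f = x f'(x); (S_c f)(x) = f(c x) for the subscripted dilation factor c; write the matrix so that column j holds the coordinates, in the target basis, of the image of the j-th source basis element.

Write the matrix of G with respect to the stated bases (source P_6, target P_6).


the matrix is [[0, 7/6, -11/9, 7/6, -89/81, 511/486, -83/81]; [0, -1, 10/3, -9/2, 140/27, -935/162, 58/9]; [0, 0, 1, 15/2, -34/3, 395/27, -55/3]; [0, 0, 0, -51/8, 44/3, -215/9, 100/3]; [0, 0, 0, 0, -3, 155/6, -45]; [0, 0, 0, 0, 0, -535/32, 42]; [0, 0, 0, 0, 0, 0, -183/16]] (rows listed top to bottom)

image of 1: 0
image of x: -x + 7/6
image of x^2: x^2 + (10/3)x - 11/9
image of x^3: -(51/8)x^3 + (15/2)x^2 - (9/2)x + 7/6
image of x^4: -3x^4 + (44/3)x^3 - (34/3)x^2 + (140/27)x - 89/81
image of x^5: -(535/32)x^5 + (155/6)x^4 - (215/9)x^3 + (395/27)x^2 - (935/162)x + 511/486
image of x^6: -(183/16)x^6 + 42x^5 - 45x^4 + (100/3)x^3 - (55/3)x^2 + (58/9)x - 83/81
each image's coordinates form column j of the matrix


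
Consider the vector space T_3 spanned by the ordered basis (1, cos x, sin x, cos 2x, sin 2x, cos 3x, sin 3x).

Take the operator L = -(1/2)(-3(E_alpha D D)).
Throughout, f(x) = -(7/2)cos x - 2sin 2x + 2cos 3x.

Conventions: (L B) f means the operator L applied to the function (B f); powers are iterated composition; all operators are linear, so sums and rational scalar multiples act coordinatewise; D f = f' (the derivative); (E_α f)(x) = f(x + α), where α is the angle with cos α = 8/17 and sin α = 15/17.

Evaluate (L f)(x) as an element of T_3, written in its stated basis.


the image equals g(x) = (42/17)cos x - (315/68)sin x + (2880/289)cos 2x - (1932/289)sin 2x + (131976/4913)cos 3x - (13365/4913)sin 3x

D f = (7/2)sin x - 4cos 2x - 6sin 3x
D D f = (7/2)cos x + 8sin 2x - 18cos 3x
E_alpha D D f = (28/17)cos x - (105/34)sin x + (1920/289)cos 2x - (1288/289)sin 2x + (87984/4913)cos 3x - (8910/4913)sin 3x
(-3(E_alpha D D)) f = -(84/17)cos x + (315/34)sin x - (5760/289)cos 2x + (3864/289)sin 2x - (263952/4913)cos 3x + (26730/4913)sin 3x
(-(1/2)(-3(E_alpha D D))) f = (42/17)cos x - (315/68)sin x + (2880/289)cos 2x - (1932/289)sin 2x + (131976/4913)cos 3x - (13365/4913)sin 3x


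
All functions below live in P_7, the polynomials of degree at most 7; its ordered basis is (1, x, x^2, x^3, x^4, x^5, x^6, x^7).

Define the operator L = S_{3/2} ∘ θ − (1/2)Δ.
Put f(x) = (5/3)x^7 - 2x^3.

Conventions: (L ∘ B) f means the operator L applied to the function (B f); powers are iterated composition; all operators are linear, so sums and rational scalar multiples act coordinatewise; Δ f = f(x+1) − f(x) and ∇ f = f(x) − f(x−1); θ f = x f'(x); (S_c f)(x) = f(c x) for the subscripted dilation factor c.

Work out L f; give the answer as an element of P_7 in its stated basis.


θ f = (35/3)x^7 - 6x^3
S_{3/2} θ f = (25515/128)x^7 - (81/4)x^3
Δ f = (35/3)x^6 + 35x^5 + (175/3)x^4 + (175/3)x^3 + 29x^2 + (17/3)x - 1/3
(-(1/2)Δ) f = -(35/6)x^6 - (35/2)x^5 - (175/6)x^4 - (175/6)x^3 - (29/2)x^2 - (17/6)x + 1/6
(S_{3/2} ∘ θ − (1/2)Δ) f = (25515/128)x^7 - (35/6)x^6 - (35/2)x^5 - (175/6)x^4 - (593/12)x^3 - (29/2)x^2 - (17/6)x + 1/6

the image equals g(x) = (25515/128)x^7 - (35/6)x^6 - (35/2)x^5 - (175/6)x^4 - (593/12)x^3 - (29/2)x^2 - (17/6)x + 1/6


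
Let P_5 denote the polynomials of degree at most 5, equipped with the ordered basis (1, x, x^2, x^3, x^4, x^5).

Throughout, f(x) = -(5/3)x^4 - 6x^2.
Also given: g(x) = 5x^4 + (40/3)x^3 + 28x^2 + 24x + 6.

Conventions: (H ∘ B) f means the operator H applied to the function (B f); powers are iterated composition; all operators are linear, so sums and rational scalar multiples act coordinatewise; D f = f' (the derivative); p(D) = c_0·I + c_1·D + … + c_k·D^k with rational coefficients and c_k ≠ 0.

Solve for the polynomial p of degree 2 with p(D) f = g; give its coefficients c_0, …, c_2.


D^0 f = -(5/3)x^4 - 6x^2
D^1 f = -(20/3)x^3 - 12x
D^2 f = -20x^2 - 12
matching coefficients of g against c_0 f + c_1 Df + … from the top degree down determines the c_i
solution: c_0 = -3, c_1 = -2, c_2 = -1/2

c_0 = -3, c_1 = -2, c_2 = -1/2


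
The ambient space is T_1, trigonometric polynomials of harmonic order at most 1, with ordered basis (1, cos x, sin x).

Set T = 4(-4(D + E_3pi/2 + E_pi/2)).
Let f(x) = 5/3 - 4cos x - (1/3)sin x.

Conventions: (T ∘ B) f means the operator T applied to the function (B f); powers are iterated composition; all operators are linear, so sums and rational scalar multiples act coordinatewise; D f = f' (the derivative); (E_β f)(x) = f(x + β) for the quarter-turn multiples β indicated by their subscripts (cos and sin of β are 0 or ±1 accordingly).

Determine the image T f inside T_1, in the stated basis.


g(x) = -160/3 + (16/3)cos x - 64sin x

D f = -(1/3)cos x + 4sin x
E_3pi/2 f = 5/3 + (1/3)cos x - 4sin x
E_pi/2 f = 5/3 - (1/3)cos x + 4sin x
(D + E_3pi/2 + E_pi/2) f = 10/3 - (1/3)cos x + 4sin x
(-4(D + E_3pi/2 + E_pi/2)) f = -40/3 + (4/3)cos x - 16sin x
(4(-4(D + E_3pi/2 + E_pi/2))) f = -160/3 + (16/3)cos x - 64sin x


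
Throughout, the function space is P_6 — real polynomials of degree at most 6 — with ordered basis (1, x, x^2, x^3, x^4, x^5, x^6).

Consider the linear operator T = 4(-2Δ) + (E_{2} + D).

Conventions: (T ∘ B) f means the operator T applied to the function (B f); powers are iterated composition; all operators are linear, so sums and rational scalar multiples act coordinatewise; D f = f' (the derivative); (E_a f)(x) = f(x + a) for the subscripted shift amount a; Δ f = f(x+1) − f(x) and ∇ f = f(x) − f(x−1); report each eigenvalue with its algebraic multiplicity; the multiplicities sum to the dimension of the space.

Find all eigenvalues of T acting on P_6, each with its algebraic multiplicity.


image of 1: 1
image of x: x - 5
image of x^2: x^2 - 10x - 4
image of x^3: x^3 - 15x^2 - 12x
image of x^4: x^4 - 20x^3 - 24x^2 + 8
image of x^5: x^5 - 25x^4 - 40x^3 + 40x + 24
image of x^6: x^6 - 30x^5 - 60x^4 + 120x^2 + 144x + 56
the matrix is upper triangular; its diagonal is (1, 1, 1, 1, 1, 1, 1)
for a triangular matrix the eigenvalues are the diagonal entries, with algebraic multiplicity their repetition count

λ = 1 (multiplicity 7)


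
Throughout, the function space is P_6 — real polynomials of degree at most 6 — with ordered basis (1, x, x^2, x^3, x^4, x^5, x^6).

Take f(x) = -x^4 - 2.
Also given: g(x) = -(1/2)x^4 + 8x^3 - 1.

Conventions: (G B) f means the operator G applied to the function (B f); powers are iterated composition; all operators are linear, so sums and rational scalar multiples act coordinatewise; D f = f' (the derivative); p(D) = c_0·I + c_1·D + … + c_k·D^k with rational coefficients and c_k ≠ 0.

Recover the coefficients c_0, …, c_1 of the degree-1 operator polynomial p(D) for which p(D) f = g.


D^0 f = -x^4 - 2
D^1 f = -4x^3
matching coefficients of g against c_0 f + c_1 Df + … from the top degree down determines the c_i
solution: c_0 = 1/2, c_1 = -2

c_0 = 1/2, c_1 = -2


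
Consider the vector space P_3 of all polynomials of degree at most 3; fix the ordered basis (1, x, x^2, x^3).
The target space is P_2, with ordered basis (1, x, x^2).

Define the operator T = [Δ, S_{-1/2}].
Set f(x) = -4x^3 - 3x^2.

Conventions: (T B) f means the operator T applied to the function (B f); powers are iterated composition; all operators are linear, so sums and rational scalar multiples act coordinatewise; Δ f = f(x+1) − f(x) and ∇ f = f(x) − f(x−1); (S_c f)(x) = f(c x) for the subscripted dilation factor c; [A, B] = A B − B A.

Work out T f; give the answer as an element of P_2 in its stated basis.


the result is g(x) = (9/2)x^2 - 9x + 27/4

S_{-1/2} f = (1/2)x^3 - (3/4)x^2
Δ S_{-1/2} f = (3/2)x^2 - 1/4
Δ f = -12x^2 - 18x - 7
S_{-1/2} Δ f = -3x^2 + 9x - 7
[Δ, S_{-1/2}] f = (9/2)x^2 - 9x + 27/4


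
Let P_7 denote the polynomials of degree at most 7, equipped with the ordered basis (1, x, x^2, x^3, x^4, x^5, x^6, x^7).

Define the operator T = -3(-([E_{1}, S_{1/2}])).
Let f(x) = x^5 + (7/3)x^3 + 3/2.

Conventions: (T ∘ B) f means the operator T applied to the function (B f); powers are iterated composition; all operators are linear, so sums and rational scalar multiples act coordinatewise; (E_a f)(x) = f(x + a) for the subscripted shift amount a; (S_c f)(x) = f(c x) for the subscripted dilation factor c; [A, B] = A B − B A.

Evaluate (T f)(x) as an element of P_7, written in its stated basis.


the image equals g(x) = -(15/32)x^4 - (45/16)x^3 - (147/16)x^2 - (477/32)x - 289/32

S_{1/2} f = (1/32)x^5 + (7/24)x^3 + 3/2
E_{1} S_{1/2} f = (1/32)x^5 + (5/32)x^4 + (29/48)x^3 + (19/16)x^2 + (33/32)x + 175/96
E_{1} f = x^5 + 5x^4 + (37/3)x^3 + 17x^2 + 12x + 29/6
S_{1/2} E_{1} f = (1/32)x^5 + (5/16)x^4 + (37/24)x^3 + (17/4)x^2 + 6x + 29/6
[E_{1}, S_{1/2}] f = -(5/32)x^4 - (15/16)x^3 - (49/16)x^2 - (159/32)x - 289/96
(-([E_{1}, S_{1/2}])) f = (5/32)x^4 + (15/16)x^3 + (49/16)x^2 + (159/32)x + 289/96
(-3(-([E_{1}, S_{1/2}]))) f = -(15/32)x^4 - (45/16)x^3 - (147/16)x^2 - (477/32)x - 289/32


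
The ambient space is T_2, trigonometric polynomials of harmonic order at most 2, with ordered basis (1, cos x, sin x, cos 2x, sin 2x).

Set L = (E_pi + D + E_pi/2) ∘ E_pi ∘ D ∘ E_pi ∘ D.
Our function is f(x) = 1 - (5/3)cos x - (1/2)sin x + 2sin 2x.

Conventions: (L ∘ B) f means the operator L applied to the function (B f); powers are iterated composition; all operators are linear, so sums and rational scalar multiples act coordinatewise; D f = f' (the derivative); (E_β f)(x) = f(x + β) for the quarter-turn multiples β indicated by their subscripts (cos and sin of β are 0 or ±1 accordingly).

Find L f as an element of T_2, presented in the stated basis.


g(x) = -(2/3)cos x - (23/6)sin x - 16cos 2x

D f = -(1/2)cos x + (5/3)sin x + 4cos 2x
E_pi D f = (1/2)cos x - (5/3)sin x + 4cos 2x
D E_pi D f = -(5/3)cos x - (1/2)sin x - 8sin 2x
E_pi D E_pi D f = (5/3)cos x + (1/2)sin x - 8sin 2x
E_pi (E_pi ∘ D ∘ E_pi ∘ D) f = -(5/3)cos x - (1/2)sin x - 8sin 2x
D (E_pi ∘ D ∘ E_pi ∘ D) f = (1/2)cos x - (5/3)sin x - 16cos 2x
E_pi/2 (E_pi ∘ D ∘ E_pi ∘ D) f = (1/2)cos x - (5/3)sin x + 8sin 2x
(E_pi + D + E_pi/2) (E_pi ∘ D ∘ E_pi ∘ D) f = -(2/3)cos x - (23/6)sin x - 16cos 2x


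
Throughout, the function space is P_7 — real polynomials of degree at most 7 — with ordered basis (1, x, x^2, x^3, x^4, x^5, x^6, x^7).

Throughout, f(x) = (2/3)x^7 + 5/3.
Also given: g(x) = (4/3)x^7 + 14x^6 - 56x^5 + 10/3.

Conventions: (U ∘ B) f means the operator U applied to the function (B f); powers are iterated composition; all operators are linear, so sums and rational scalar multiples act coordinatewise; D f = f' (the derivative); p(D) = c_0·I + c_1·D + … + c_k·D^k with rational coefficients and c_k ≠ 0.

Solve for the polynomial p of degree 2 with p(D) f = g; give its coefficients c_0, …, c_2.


c_0 = 2, c_1 = 3, c_2 = -2

D^0 f = (2/3)x^7 + 5/3
D^1 f = (14/3)x^6
D^2 f = 28x^5
matching coefficients of g against c_0 f + c_1 Df + … from the top degree down determines the c_i
solution: c_0 = 2, c_1 = 3, c_2 = -2


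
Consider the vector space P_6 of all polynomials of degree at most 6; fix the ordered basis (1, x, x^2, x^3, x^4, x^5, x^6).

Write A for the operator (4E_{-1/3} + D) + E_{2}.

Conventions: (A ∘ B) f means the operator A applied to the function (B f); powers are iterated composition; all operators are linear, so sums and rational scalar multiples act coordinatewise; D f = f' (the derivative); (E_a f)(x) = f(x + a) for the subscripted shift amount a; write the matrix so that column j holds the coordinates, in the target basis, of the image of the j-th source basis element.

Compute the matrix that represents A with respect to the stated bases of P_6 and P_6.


image of 1: 5
image of x: 5x + 5/3
image of x^2: 5x^2 + (10/3)x + 40/9
image of x^3: 5x^3 + 5x^2 + (40/3)x + 212/27
image of x^4: 5x^4 + (20/3)x^3 + (80/3)x^2 + (848/27)x + 1300/81
image of x^5: 5x^5 + (25/3)x^4 + (400/9)x^3 + (2120/27)x^2 + (6500/81)x + 7772/243
image of x^6: 5x^6 + 10x^5 + (200/3)x^4 + (4240/27)x^3 + (6500/27)x^2 + (15544/81)x + 46660/729
each image's coordinates form column j of the matrix

the matrix is [[5, 5/3, 40/9, 212/27, 1300/81, 7772/243, 46660/729]; [0, 5, 10/3, 40/3, 848/27, 6500/81, 15544/81]; [0, 0, 5, 5, 80/3, 2120/27, 6500/27]; [0, 0, 0, 5, 20/3, 400/9, 4240/27]; [0, 0, 0, 0, 5, 25/3, 200/3]; [0, 0, 0, 0, 0, 5, 10]; [0, 0, 0, 0, 0, 0, 5]] (rows listed top to bottom)


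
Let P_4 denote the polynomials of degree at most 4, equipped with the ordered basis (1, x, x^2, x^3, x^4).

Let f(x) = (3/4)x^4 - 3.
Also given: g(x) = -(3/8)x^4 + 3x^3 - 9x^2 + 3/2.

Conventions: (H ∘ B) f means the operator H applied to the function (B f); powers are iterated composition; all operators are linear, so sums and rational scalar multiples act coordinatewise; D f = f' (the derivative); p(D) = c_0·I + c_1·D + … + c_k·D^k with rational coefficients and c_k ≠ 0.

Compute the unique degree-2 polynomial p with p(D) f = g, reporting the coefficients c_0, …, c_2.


D^0 f = (3/4)x^4 - 3
D^1 f = 3x^3
D^2 f = 9x^2
matching coefficients of g against c_0 f + c_1 Df + … from the top degree down determines the c_i
solution: c_0 = -1/2, c_1 = 1, c_2 = -1

c_0 = -1/2, c_1 = 1, c_2 = -1


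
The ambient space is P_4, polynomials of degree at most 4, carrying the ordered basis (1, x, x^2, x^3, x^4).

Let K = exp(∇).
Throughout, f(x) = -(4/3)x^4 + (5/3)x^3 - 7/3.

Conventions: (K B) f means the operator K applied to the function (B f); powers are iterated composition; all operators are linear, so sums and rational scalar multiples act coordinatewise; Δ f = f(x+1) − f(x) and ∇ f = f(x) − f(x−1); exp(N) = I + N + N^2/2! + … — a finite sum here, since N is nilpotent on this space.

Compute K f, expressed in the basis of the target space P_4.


the image equals g(x) = -(4/3)x^4 - (11/3)x^3 + 5x^2 + (16/3)x - 16/3

order-1 term: -(16/3)x^3 + 13x^2 - (31/3)x + 3
order-2 term: -8x^2 + 21x - 43/3
order-3 term: -(16/3)x + 29/3
order-4 term: -4/3
the series for exp(∇) f terminates at order 4
exp(∇) f = -(4/3)x^4 - (11/3)x^3 + 5x^2 + (16/3)x - 16/3


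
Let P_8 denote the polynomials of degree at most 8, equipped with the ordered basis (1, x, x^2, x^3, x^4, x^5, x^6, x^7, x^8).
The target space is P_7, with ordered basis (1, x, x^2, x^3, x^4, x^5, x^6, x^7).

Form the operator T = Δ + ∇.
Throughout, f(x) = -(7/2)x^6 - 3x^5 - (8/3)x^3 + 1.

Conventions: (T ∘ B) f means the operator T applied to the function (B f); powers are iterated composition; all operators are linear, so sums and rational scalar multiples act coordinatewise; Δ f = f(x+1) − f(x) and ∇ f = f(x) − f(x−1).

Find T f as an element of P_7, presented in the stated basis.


g(x) = -42x^5 - 30x^4 - 140x^3 - 76x^2 - 42x - 34/3

Δ f = -21x^5 - (135/2)x^4 - 100x^3 - (181/2)x^2 - 44x - 55/6
∇ f = -21x^5 + (75/2)x^4 - 40x^3 + (29/2)x^2 + 2x - 13/6
(Δ + ∇) f = -42x^5 - 30x^4 - 140x^3 - 76x^2 - 42x - 34/3


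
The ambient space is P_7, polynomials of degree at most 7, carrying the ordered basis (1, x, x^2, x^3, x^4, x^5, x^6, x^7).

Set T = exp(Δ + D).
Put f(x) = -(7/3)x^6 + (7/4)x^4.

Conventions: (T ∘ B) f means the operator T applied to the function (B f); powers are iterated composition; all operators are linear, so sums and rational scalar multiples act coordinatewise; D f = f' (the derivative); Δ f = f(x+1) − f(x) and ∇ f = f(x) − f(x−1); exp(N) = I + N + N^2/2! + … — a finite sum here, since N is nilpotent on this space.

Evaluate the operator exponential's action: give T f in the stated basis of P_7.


order-1 term: -28x^5 - 35x^4 - (98/3)x^3 - (49/2)x^2 - 7x - 7/12
order-2 term: -140x^4 - 280x^3 - 343x^2 - 238x - 805/12
order-3 term: -(1120/3)x^3 - 840x^2 - 924x - 413
order-4 term: -560x^2 - 1120x - 2296/3
order-5 term: -448x - 560
order-6 term: -448/3
the series for exp(Δ + D) f terminates at order 6
exp(Δ + D) f = -(7/3)x^6 - 28x^5 - (693/4)x^4 - 686x^3 - (3535/2)x^2 - 2737x - 5866/3

g(x) = -(7/3)x^6 - 28x^5 - (693/4)x^4 - 686x^3 - (3535/2)x^2 - 2737x - 5866/3


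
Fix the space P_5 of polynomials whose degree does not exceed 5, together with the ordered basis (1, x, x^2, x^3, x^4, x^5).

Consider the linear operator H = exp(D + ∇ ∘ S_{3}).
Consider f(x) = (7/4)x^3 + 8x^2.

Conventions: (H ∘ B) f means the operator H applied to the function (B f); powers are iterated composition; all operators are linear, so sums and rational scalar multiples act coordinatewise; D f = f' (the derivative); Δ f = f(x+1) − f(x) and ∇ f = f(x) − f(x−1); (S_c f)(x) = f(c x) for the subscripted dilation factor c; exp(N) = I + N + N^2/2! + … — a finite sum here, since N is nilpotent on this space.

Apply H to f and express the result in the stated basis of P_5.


the image equals g(x) = (7/4)x^3 + 155x^2 + (5953/4)x + 5241/4

order-1 term: 147x^2 + (73/4)x - 99/4
order-2 term: 1470x - 625
order-3 term: 1960
the series for exp(D + ∇ ∘ S_{3}) f terminates at order 3
exp(D + ∇ ∘ S_{3}) f = (7/4)x^3 + 155x^2 + (5953/4)x + 5241/4


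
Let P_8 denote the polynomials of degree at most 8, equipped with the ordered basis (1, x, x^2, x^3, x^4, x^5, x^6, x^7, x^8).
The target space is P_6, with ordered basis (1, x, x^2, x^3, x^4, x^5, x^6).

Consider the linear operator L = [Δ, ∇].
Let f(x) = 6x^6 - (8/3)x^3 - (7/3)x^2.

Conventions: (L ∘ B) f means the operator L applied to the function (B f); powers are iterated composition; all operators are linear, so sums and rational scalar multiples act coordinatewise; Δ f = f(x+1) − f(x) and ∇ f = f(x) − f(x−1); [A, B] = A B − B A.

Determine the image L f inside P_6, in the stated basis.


g(x) = 0

∇ f = 36x^5 - 90x^4 + 120x^3 - 98x^2 + (118/3)x - 19/3
Δ ∇ f = 180x^4 + 180x^2 - 16x + 22/3
Δ f = 36x^5 + 90x^4 + 120x^3 + 82x^2 + (70/3)x + 1
∇ Δ f = 180x^4 + 180x^2 - 16x + 22/3
[Δ, ∇] f = 0


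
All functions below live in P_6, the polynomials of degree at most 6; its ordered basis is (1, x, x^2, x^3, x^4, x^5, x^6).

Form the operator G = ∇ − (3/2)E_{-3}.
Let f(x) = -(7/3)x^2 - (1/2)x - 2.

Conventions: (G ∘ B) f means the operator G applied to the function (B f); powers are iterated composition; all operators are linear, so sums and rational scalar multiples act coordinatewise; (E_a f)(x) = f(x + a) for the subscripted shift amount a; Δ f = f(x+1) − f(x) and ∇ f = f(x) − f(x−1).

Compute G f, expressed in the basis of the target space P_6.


∇ f = -(14/3)x + 11/6
E_{-3} f = -(7/3)x^2 + (27/2)x - 43/2
(-(3/2)E_{-3}) f = (7/2)x^2 - (81/4)x + 129/4
(∇ − (3/2)E_{-3}) f = (7/2)x^2 - (299/12)x + 409/12

the result is g(x) = (7/2)x^2 - (299/12)x + 409/12


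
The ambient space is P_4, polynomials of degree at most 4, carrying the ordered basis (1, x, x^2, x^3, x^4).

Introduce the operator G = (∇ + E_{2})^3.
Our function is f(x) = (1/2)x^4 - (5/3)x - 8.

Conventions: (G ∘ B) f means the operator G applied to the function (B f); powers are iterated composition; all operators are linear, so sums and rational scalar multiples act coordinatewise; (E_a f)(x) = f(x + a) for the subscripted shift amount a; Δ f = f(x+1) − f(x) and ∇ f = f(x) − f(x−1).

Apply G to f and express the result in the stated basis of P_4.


∇ f = 2x^3 - 3x^2 + 2x - 13/6
E_{2} f = (1/2)x^4 + 4x^3 + 12x^2 + (43/3)x - 10/3
(∇ + E_{2}) f = (1/2)x^4 + 6x^3 + 9x^2 + (49/3)x - 11/2
∇ (∇ + E_{2}) f = 2x^3 + 15x^2 + 2x + 77/6
E_{2} (∇ + E_{2}) f = (1/2)x^4 + 10x^3 + 57x^2 + (421/3)x + 715/6
(∇ + E_{2}) (∇ + E_{2}) f = (1/2)x^4 + 12x^3 + 72x^2 + (427/3)x + 132
∇ (∇ + E_{2}) (∇ + E_{2}) f = 2x^3 + 33x^2 + 110x + 491/6
E_{2} (∇ + E_{2}) (∇ + E_{2}) f = (1/2)x^4 + 16x^3 + 156x^2 + (1771/3)x + 2426/3
(∇ + E_{2}) (∇ + E_{2}) (∇ + E_{2}) f = (1/2)x^4 + 18x^3 + 189x^2 + (2101/3)x + 1781/2

the result is g(x) = (1/2)x^4 + 18x^3 + 189x^2 + (2101/3)x + 1781/2


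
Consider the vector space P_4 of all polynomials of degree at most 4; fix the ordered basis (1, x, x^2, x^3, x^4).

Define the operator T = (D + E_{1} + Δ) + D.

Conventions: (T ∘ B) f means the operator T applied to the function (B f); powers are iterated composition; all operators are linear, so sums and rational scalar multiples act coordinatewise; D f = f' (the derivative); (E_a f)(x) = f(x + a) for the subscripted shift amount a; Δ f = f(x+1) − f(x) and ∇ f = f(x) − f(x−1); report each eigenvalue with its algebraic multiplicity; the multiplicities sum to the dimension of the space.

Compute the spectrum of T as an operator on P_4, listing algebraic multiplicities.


λ = 1 (multiplicity 5)

image of 1: 1
image of x: x + 4
image of x^2: x^2 + 8x + 2
image of x^3: x^3 + 12x^2 + 6x + 2
image of x^4: x^4 + 16x^3 + 12x^2 + 8x + 2
the matrix is upper triangular; its diagonal is (1, 1, 1, 1, 1)
for a triangular matrix the eigenvalues are the diagonal entries, with algebraic multiplicity their repetition count


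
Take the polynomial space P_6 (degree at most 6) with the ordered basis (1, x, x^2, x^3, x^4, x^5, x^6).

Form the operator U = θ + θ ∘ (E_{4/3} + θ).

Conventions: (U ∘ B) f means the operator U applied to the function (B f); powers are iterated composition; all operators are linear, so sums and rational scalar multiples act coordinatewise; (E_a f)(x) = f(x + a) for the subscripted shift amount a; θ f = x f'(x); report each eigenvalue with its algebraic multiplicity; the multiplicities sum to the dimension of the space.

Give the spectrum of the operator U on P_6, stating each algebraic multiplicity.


image of 1: 0
image of x: 3x
image of x^2: 8x^2 + (8/3)x
image of x^3: 15x^3 + 8x^2 + (16/3)x
image of x^4: 24x^4 + 16x^3 + (64/3)x^2 + (256/27)x
image of x^5: 35x^5 + (80/3)x^4 + (160/3)x^3 + (1280/27)x^2 + (1280/81)x
image of x^6: 48x^6 + 40x^5 + (320/3)x^4 + (1280/9)x^3 + (2560/27)x^2 + (2048/81)x
the matrix is upper triangular; its diagonal is (0, 3, 8, 15, 24, 35, 48)
for a triangular matrix the eigenvalues are the diagonal entries, with algebraic multiplicity their repetition count

λ = 0 (multiplicity 1), λ = 3 (multiplicity 1), λ = 8 (multiplicity 1), λ = 15 (multiplicity 1), λ = 24 (multiplicity 1), λ = 35 (multiplicity 1), λ = 48 (multiplicity 1)


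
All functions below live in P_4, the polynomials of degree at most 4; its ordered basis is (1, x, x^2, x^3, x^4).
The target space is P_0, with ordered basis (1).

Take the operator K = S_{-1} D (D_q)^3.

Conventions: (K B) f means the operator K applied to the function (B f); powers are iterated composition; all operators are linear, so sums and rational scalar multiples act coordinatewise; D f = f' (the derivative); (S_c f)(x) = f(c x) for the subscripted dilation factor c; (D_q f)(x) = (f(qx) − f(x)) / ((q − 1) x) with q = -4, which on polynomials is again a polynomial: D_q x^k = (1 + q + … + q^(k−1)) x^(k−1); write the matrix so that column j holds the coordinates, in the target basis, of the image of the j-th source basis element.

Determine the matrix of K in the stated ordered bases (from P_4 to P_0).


image of 1: 0
image of x: 0
image of x^2: 0
image of x^3: 0
image of x^4: 1989
each image's coordinates form column j of the matrix

the matrix is [[0, 0, 0, 0, 1989]] (rows listed top to bottom)


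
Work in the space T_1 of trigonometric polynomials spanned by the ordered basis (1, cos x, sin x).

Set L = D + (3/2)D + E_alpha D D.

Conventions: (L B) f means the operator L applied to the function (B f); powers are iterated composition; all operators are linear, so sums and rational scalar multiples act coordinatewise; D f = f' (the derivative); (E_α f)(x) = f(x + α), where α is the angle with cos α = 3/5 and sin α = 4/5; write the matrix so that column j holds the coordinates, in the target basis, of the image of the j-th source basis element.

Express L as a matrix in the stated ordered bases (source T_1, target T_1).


the matrix is [[0, 0, 0]; [0, -3/5, 17/10]; [0, -17/10, -3/5]] (rows listed top to bottom)

image of 1: 0
image of cos x: -(3/5)cos x - (17/10)sin x
image of sin x: (17/10)cos x - (3/5)sin x
each image's coordinates form column j of the matrix


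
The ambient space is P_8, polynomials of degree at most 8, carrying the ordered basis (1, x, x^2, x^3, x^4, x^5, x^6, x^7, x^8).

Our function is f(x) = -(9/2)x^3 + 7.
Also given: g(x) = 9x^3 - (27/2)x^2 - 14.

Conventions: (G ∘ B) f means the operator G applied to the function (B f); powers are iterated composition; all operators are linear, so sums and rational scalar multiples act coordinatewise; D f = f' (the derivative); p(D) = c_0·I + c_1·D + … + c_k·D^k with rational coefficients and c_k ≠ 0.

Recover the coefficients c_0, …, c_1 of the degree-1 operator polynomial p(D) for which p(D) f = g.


p(D) = -2·I + D, i.e. c_0 = -2, c_1 = 1

D^0 f = -(9/2)x^3 + 7
D^1 f = -(27/2)x^2
matching coefficients of g against c_0 f + c_1 Df + … from the top degree down determines the c_i
solution: c_0 = -2, c_1 = 1


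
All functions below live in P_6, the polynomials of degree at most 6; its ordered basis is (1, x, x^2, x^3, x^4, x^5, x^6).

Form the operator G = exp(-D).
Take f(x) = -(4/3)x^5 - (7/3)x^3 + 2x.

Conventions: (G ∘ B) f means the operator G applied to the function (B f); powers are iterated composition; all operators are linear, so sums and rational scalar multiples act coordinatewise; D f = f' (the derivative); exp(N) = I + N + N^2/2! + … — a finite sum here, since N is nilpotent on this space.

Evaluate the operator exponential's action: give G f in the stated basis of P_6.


the result is g(x) = -(4/3)x^5 + (20/3)x^4 - (47/3)x^3 + (61/3)x^2 - (35/3)x + 5/3

order-1 term: (20/3)x^4 + 7x^2 - 2
order-2 term: -(40/3)x^3 - 7x
order-3 term: (40/3)x^2 + 7/3
order-4 term: -(20/3)x
order-5 term: 4/3
the series for exp(-D) f terminates at order 5
exp(-D) f = -(4/3)x^5 + (20/3)x^4 - (47/3)x^3 + (61/3)x^2 - (35/3)x + 5/3


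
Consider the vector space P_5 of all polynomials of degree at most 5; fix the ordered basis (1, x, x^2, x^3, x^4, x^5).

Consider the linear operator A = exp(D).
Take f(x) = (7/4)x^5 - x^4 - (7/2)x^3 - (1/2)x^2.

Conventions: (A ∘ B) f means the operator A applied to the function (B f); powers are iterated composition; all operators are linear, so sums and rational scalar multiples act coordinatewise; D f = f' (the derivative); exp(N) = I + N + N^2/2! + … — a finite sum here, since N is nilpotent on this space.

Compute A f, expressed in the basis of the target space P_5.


the result is g(x) = (7/4)x^5 + (31/4)x^4 + 10x^3 + (1/2)x^2 - (27/4)x - 13/4

order-1 term: (35/4)x^4 - 4x^3 - (21/2)x^2 - x
order-2 term: (35/2)x^3 - 6x^2 - (21/2)x - 1/2
order-3 term: (35/2)x^2 - 4x - 7/2
order-4 term: (35/4)x - 1
order-5 term: 7/4
the series for exp(D) f terminates at order 5
exp(D) f = (7/4)x^5 + (31/4)x^4 + 10x^3 + (1/2)x^2 - (27/4)x - 13/4


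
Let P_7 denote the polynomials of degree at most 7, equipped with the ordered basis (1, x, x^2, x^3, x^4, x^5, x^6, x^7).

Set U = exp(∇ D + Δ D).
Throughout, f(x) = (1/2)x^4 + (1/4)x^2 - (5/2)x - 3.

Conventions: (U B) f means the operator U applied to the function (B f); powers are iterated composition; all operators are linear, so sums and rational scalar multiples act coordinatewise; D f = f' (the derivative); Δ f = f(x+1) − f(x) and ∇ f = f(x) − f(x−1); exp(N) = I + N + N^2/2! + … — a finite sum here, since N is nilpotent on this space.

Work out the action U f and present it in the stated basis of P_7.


order-1 term: 12x^2 + 5
order-2 term: 24
the series for exp(∇ D + Δ D) f terminates at order 2
exp(∇ D + Δ D) f = (1/2)x^4 + (49/4)x^2 - (5/2)x + 26

the result is g(x) = (1/2)x^4 + (49/4)x^2 - (5/2)x + 26


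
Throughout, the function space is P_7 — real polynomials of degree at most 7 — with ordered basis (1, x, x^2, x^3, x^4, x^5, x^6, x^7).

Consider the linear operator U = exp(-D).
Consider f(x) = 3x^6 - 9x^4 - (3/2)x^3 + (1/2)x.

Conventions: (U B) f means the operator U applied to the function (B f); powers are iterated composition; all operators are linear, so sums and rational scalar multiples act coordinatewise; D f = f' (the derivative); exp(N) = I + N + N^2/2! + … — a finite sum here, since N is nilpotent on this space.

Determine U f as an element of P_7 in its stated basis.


order-1 term: -18x^5 + 36x^3 + (9/2)x^2 - 1/2
order-2 term: 45x^4 - 54x^2 - (9/2)x
order-3 term: -60x^3 + 36x + 3/2
order-4 term: 45x^2 - 9
order-5 term: -18x
order-6 term: 3
the series for exp(-D) f terminates at order 6
exp(-D) f = 3x^6 - 18x^5 + 36x^4 - (51/2)x^3 - (9/2)x^2 + 14x - 5

g(x) = 3x^6 - 18x^5 + 36x^4 - (51/2)x^3 - (9/2)x^2 + 14x - 5


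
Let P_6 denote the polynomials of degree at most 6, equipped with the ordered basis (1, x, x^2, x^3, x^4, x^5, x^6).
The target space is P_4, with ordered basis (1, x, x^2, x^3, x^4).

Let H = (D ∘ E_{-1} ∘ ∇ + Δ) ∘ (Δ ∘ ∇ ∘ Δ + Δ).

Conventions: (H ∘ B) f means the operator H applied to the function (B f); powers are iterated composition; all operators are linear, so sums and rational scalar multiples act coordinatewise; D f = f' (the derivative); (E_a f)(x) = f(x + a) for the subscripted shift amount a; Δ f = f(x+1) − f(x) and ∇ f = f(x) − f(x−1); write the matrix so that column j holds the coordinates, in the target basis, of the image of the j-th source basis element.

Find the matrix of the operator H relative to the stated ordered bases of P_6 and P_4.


the matrix is [[0, 0, 2, 12, 14, 340, -358]; [0, 0, 0, 6, 48, 70, 2040]; [0, 0, 0, 0, 12, 120, 210]; [0, 0, 0, 0, 0, 20, 240]; [0, 0, 0, 0, 0, 0, 30]] (rows listed top to bottom)

image of 1: 0
image of x: 0
image of x^2: 2
image of x^3: 6x + 12
image of x^4: 12x^2 + 48x + 14
image of x^5: 20x^3 + 120x^2 + 70x + 340
image of x^6: 30x^4 + 240x^3 + 210x^2 + 2040x - 358
each image's coordinates form column j of the matrix


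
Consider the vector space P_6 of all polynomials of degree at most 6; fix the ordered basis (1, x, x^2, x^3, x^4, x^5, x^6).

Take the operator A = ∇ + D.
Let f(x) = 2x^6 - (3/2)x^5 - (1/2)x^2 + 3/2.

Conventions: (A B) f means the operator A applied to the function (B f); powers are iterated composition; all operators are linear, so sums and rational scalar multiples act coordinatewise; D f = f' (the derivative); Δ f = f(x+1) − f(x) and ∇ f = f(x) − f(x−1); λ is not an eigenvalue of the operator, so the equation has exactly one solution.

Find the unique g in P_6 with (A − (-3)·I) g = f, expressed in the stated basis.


write g with unknown coordinates in the stated basis and equate coefficients in (A − (-3)·I) g = f
solving from the highest basis element down gives g = (2/3)x^6 - (19/6)x^5 + (125/9)x^4 - (1405/27)x^3 + (7861/54)x^2 - (43945/162)x + 123017/486
check: A g = 8x^5 - (125/3)x^4 + (1405/9)x^3 - (3935/9)x^2 + (43945/54)x - 61387/81
so A g − (-3)·g = 2x^6 - (3/2)x^5 - (1/2)x^2 + 3/2 = f ✓

the result is g(x) = (2/3)x^6 - (19/6)x^5 + (125/9)x^4 - (1405/27)x^3 + (7861/54)x^2 - (43945/162)x + 123017/486


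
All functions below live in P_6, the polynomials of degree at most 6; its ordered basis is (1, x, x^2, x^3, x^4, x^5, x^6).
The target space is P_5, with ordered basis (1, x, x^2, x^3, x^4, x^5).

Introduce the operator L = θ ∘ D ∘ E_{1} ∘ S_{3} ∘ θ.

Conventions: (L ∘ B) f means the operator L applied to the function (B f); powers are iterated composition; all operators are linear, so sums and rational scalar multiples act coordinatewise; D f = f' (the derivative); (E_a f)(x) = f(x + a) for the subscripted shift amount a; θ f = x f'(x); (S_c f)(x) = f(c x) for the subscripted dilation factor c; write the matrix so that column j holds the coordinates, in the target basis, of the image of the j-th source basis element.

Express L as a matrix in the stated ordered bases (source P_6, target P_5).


image of 1: 0
image of x: 0
image of x^2: 36x
image of x^3: 486x^2 + 486x
image of x^4: 3888x^3 + 7776x^2 + 3888x
image of x^5: 24300x^4 + 72900x^3 + 72900x^2 + 24300x
image of x^6: 131220x^5 + 524880x^4 + 787320x^3 + 524880x^2 + 131220x
each image's coordinates form column j of the matrix

the matrix is [[0, 0, 0, 0, 0, 0, 0]; [0, 0, 36, 486, 3888, 24300, 131220]; [0, 0, 0, 486, 7776, 72900, 524880]; [0, 0, 0, 0, 3888, 72900, 787320]; [0, 0, 0, 0, 0, 24300, 524880]; [0, 0, 0, 0, 0, 0, 131220]] (rows listed top to bottom)


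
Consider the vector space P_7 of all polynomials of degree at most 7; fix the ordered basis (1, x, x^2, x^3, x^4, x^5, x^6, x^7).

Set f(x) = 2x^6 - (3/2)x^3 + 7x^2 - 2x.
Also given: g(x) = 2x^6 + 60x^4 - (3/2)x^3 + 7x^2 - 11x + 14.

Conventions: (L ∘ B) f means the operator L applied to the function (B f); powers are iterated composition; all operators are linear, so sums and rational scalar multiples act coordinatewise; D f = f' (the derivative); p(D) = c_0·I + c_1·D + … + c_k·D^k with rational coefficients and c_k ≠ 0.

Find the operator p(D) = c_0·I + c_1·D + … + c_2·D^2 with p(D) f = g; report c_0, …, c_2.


c_0 = 1, c_1 = 0, c_2 = 1

D^0 f = 2x^6 - (3/2)x^3 + 7x^2 - 2x
D^1 f = 12x^5 - (9/2)x^2 + 14x - 2
D^2 f = 60x^4 - 9x + 14
matching coefficients of g against c_0 f + c_1 Df + … from the top degree down determines the c_i
solution: c_0 = 1, c_1 = 0, c_2 = 1


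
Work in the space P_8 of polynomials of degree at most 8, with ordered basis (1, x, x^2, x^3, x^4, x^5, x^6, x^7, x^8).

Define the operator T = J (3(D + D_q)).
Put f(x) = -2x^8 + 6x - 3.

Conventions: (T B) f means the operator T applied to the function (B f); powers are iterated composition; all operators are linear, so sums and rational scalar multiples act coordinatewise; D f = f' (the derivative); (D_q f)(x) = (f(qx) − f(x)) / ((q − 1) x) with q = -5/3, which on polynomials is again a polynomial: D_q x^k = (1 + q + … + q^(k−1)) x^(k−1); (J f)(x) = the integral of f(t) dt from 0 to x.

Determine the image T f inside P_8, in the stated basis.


g(x) = (7628/729)x^8 + 36x

D f = -16x^7 + 6
D_q f = (96016/2187)x^7 + 6
(D + D_q) f = (61024/2187)x^7 + 12
(3(D + D_q)) f = (61024/729)x^7 + 36
J (3(D + D_q)) f = (7628/729)x^8 + 36x


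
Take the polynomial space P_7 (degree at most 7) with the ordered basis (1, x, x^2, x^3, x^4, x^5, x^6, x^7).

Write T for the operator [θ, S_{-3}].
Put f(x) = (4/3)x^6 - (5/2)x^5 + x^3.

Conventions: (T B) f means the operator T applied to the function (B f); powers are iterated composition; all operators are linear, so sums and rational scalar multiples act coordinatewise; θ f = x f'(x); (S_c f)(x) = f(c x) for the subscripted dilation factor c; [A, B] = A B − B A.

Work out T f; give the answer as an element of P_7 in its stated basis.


the result is g(x) = 0

S_{-3} f = 972x^6 + (1215/2)x^5 - 27x^3
θ S_{-3} f = 5832x^6 + (6075/2)x^5 - 81x^3
θ f = 8x^6 - (25/2)x^5 + 3x^3
S_{-3} θ f = 5832x^6 + (6075/2)x^5 - 81x^3
[θ, S_{-3}] f = 0


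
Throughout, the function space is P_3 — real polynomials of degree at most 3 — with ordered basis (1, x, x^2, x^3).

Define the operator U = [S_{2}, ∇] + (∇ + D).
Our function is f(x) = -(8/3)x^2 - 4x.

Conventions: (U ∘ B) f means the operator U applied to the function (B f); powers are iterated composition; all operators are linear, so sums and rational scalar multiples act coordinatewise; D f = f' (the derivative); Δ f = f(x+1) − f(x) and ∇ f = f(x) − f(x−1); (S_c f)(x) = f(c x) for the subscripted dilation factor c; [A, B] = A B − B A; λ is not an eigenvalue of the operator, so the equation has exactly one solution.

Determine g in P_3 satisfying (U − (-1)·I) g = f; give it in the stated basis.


write g with unknown coordinates in the stated basis and equate coefficients in (U − (-1)·I) g = f
solving from the highest basis element down gives g = -(8/3)x^2 - 4x + 28/3
check: U g = -28/3
so U g − (-1)·g = -(8/3)x^2 - 4x = f ✓

the result is g(x) = -(8/3)x^2 - 4x + 28/3
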